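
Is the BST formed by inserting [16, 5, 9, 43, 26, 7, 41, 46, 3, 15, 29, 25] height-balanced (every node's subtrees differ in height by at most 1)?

Tree (level-order array): [16, 5, 43, 3, 9, 26, 46, None, None, 7, 15, 25, 41, None, None, None, None, None, None, None, None, 29]
Definition: a tree is height-balanced if, at every node, |h(left) - h(right)| <= 1 (empty subtree has height -1).
Bottom-up per-node check:
  node 3: h_left=-1, h_right=-1, diff=0 [OK], height=0
  node 7: h_left=-1, h_right=-1, diff=0 [OK], height=0
  node 15: h_left=-1, h_right=-1, diff=0 [OK], height=0
  node 9: h_left=0, h_right=0, diff=0 [OK], height=1
  node 5: h_left=0, h_right=1, diff=1 [OK], height=2
  node 25: h_left=-1, h_right=-1, diff=0 [OK], height=0
  node 29: h_left=-1, h_right=-1, diff=0 [OK], height=0
  node 41: h_left=0, h_right=-1, diff=1 [OK], height=1
  node 26: h_left=0, h_right=1, diff=1 [OK], height=2
  node 46: h_left=-1, h_right=-1, diff=0 [OK], height=0
  node 43: h_left=2, h_right=0, diff=2 [FAIL (|2-0|=2 > 1)], height=3
  node 16: h_left=2, h_right=3, diff=1 [OK], height=4
Node 43 violates the condition: |2 - 0| = 2 > 1.
Result: Not balanced


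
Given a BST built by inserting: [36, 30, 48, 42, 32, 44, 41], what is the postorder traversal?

Tree insertion order: [36, 30, 48, 42, 32, 44, 41]
Tree (level-order array): [36, 30, 48, None, 32, 42, None, None, None, 41, 44]
Postorder traversal: [32, 30, 41, 44, 42, 48, 36]


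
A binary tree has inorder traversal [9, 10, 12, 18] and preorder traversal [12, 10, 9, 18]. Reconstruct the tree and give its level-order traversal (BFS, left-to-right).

Inorder:  [9, 10, 12, 18]
Preorder: [12, 10, 9, 18]
Algorithm: preorder visits root first, so consume preorder in order;
for each root, split the current inorder slice at that value into
left-subtree inorder and right-subtree inorder, then recurse.
Recursive splits:
  root=12; inorder splits into left=[9, 10], right=[18]
  root=10; inorder splits into left=[9], right=[]
  root=9; inorder splits into left=[], right=[]
  root=18; inorder splits into left=[], right=[]
Reconstructed level-order: [12, 10, 18, 9]


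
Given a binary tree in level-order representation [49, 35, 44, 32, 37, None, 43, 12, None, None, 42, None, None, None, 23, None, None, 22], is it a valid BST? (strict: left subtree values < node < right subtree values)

Level-order array: [49, 35, 44, 32, 37, None, 43, 12, None, None, 42, None, None, None, 23, None, None, 22]
Validate using subtree bounds (lo, hi): at each node, require lo < value < hi,
then recurse left with hi=value and right with lo=value.
Preorder trace (stopping at first violation):
  at node 49 with bounds (-inf, +inf): OK
  at node 35 with bounds (-inf, 49): OK
  at node 32 with bounds (-inf, 35): OK
  at node 12 with bounds (-inf, 32): OK
  at node 23 with bounds (12, 32): OK
  at node 22 with bounds (12, 23): OK
  at node 37 with bounds (35, 49): OK
  at node 42 with bounds (37, 49): OK
  at node 44 with bounds (49, +inf): VIOLATION
Node 44 violates its bound: not (49 < 44 < +inf).
Result: Not a valid BST


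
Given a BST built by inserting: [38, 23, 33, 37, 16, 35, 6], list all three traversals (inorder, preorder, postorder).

Tree insertion order: [38, 23, 33, 37, 16, 35, 6]
Tree (level-order array): [38, 23, None, 16, 33, 6, None, None, 37, None, None, 35]
Inorder (L, root, R): [6, 16, 23, 33, 35, 37, 38]
Preorder (root, L, R): [38, 23, 16, 6, 33, 37, 35]
Postorder (L, R, root): [6, 16, 35, 37, 33, 23, 38]


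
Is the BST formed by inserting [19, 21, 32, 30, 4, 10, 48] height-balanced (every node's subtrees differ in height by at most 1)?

Tree (level-order array): [19, 4, 21, None, 10, None, 32, None, None, 30, 48]
Definition: a tree is height-balanced if, at every node, |h(left) - h(right)| <= 1 (empty subtree has height -1).
Bottom-up per-node check:
  node 10: h_left=-1, h_right=-1, diff=0 [OK], height=0
  node 4: h_left=-1, h_right=0, diff=1 [OK], height=1
  node 30: h_left=-1, h_right=-1, diff=0 [OK], height=0
  node 48: h_left=-1, h_right=-1, diff=0 [OK], height=0
  node 32: h_left=0, h_right=0, diff=0 [OK], height=1
  node 21: h_left=-1, h_right=1, diff=2 [FAIL (|-1-1|=2 > 1)], height=2
  node 19: h_left=1, h_right=2, diff=1 [OK], height=3
Node 21 violates the condition: |-1 - 1| = 2 > 1.
Result: Not balanced


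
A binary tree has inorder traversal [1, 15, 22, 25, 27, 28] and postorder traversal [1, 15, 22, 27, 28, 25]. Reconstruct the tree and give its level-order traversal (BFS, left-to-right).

Inorder:   [1, 15, 22, 25, 27, 28]
Postorder: [1, 15, 22, 27, 28, 25]
Algorithm: postorder visits root last, so walk postorder right-to-left;
each value is the root of the current inorder slice — split it at that
value, recurse on the right subtree first, then the left.
Recursive splits:
  root=25; inorder splits into left=[1, 15, 22], right=[27, 28]
  root=28; inorder splits into left=[27], right=[]
  root=27; inorder splits into left=[], right=[]
  root=22; inorder splits into left=[1, 15], right=[]
  root=15; inorder splits into left=[1], right=[]
  root=1; inorder splits into left=[], right=[]
Reconstructed level-order: [25, 22, 28, 15, 27, 1]


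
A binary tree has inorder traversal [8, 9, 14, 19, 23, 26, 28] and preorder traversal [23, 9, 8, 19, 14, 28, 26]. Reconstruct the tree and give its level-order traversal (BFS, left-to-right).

Inorder:  [8, 9, 14, 19, 23, 26, 28]
Preorder: [23, 9, 8, 19, 14, 28, 26]
Algorithm: preorder visits root first, so consume preorder in order;
for each root, split the current inorder slice at that value into
left-subtree inorder and right-subtree inorder, then recurse.
Recursive splits:
  root=23; inorder splits into left=[8, 9, 14, 19], right=[26, 28]
  root=9; inorder splits into left=[8], right=[14, 19]
  root=8; inorder splits into left=[], right=[]
  root=19; inorder splits into left=[14], right=[]
  root=14; inorder splits into left=[], right=[]
  root=28; inorder splits into left=[26], right=[]
  root=26; inorder splits into left=[], right=[]
Reconstructed level-order: [23, 9, 28, 8, 19, 26, 14]


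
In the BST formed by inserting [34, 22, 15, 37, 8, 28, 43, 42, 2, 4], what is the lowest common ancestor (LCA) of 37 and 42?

Tree insertion order: [34, 22, 15, 37, 8, 28, 43, 42, 2, 4]
Tree (level-order array): [34, 22, 37, 15, 28, None, 43, 8, None, None, None, 42, None, 2, None, None, None, None, 4]
In a BST, the LCA of p=37, q=42 is the first node v on the
root-to-leaf path with p <= v <= q (go left if both < v, right if both > v).
Walk from root:
  at 34: both 37 and 42 > 34, go right
  at 37: 37 <= 37 <= 42, this is the LCA
LCA = 37


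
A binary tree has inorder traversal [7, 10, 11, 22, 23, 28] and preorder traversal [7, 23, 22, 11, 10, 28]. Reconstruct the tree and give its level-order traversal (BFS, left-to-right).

Inorder:  [7, 10, 11, 22, 23, 28]
Preorder: [7, 23, 22, 11, 10, 28]
Algorithm: preorder visits root first, so consume preorder in order;
for each root, split the current inorder slice at that value into
left-subtree inorder and right-subtree inorder, then recurse.
Recursive splits:
  root=7; inorder splits into left=[], right=[10, 11, 22, 23, 28]
  root=23; inorder splits into left=[10, 11, 22], right=[28]
  root=22; inorder splits into left=[10, 11], right=[]
  root=11; inorder splits into left=[10], right=[]
  root=10; inorder splits into left=[], right=[]
  root=28; inorder splits into left=[], right=[]
Reconstructed level-order: [7, 23, 22, 28, 11, 10]


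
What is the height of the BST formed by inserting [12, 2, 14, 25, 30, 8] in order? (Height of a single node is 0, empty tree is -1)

Insertion order: [12, 2, 14, 25, 30, 8]
Tree (level-order array): [12, 2, 14, None, 8, None, 25, None, None, None, 30]
Compute height bottom-up (empty subtree = -1):
  height(8) = 1 + max(-1, -1) = 0
  height(2) = 1 + max(-1, 0) = 1
  height(30) = 1 + max(-1, -1) = 0
  height(25) = 1 + max(-1, 0) = 1
  height(14) = 1 + max(-1, 1) = 2
  height(12) = 1 + max(1, 2) = 3
Height = 3


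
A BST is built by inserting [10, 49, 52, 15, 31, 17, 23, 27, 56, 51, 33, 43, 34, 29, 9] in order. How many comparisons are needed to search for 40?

Search path for 40: 10 -> 49 -> 15 -> 31 -> 33 -> 43 -> 34
Found: False
Comparisons: 7


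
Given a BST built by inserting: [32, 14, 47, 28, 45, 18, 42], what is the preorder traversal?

Tree insertion order: [32, 14, 47, 28, 45, 18, 42]
Tree (level-order array): [32, 14, 47, None, 28, 45, None, 18, None, 42]
Preorder traversal: [32, 14, 28, 18, 47, 45, 42]


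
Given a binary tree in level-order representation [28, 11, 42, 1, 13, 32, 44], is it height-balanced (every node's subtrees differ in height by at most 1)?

Tree (level-order array): [28, 11, 42, 1, 13, 32, 44]
Definition: a tree is height-balanced if, at every node, |h(left) - h(right)| <= 1 (empty subtree has height -1).
Bottom-up per-node check:
  node 1: h_left=-1, h_right=-1, diff=0 [OK], height=0
  node 13: h_left=-1, h_right=-1, diff=0 [OK], height=0
  node 11: h_left=0, h_right=0, diff=0 [OK], height=1
  node 32: h_left=-1, h_right=-1, diff=0 [OK], height=0
  node 44: h_left=-1, h_right=-1, diff=0 [OK], height=0
  node 42: h_left=0, h_right=0, diff=0 [OK], height=1
  node 28: h_left=1, h_right=1, diff=0 [OK], height=2
All nodes satisfy the balance condition.
Result: Balanced


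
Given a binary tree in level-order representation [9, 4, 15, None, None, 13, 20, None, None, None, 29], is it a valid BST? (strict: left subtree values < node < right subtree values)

Level-order array: [9, 4, 15, None, None, 13, 20, None, None, None, 29]
Validate using subtree bounds (lo, hi): at each node, require lo < value < hi,
then recurse left with hi=value and right with lo=value.
Preorder trace (stopping at first violation):
  at node 9 with bounds (-inf, +inf): OK
  at node 4 with bounds (-inf, 9): OK
  at node 15 with bounds (9, +inf): OK
  at node 13 with bounds (9, 15): OK
  at node 20 with bounds (15, +inf): OK
  at node 29 with bounds (20, +inf): OK
No violation found at any node.
Result: Valid BST


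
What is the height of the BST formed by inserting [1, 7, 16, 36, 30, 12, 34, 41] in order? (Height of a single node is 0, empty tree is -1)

Insertion order: [1, 7, 16, 36, 30, 12, 34, 41]
Tree (level-order array): [1, None, 7, None, 16, 12, 36, None, None, 30, 41, None, 34]
Compute height bottom-up (empty subtree = -1):
  height(12) = 1 + max(-1, -1) = 0
  height(34) = 1 + max(-1, -1) = 0
  height(30) = 1 + max(-1, 0) = 1
  height(41) = 1 + max(-1, -1) = 0
  height(36) = 1 + max(1, 0) = 2
  height(16) = 1 + max(0, 2) = 3
  height(7) = 1 + max(-1, 3) = 4
  height(1) = 1 + max(-1, 4) = 5
Height = 5


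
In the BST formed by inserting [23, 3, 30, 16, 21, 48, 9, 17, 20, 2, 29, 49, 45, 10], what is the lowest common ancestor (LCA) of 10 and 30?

Tree insertion order: [23, 3, 30, 16, 21, 48, 9, 17, 20, 2, 29, 49, 45, 10]
Tree (level-order array): [23, 3, 30, 2, 16, 29, 48, None, None, 9, 21, None, None, 45, 49, None, 10, 17, None, None, None, None, None, None, None, None, 20]
In a BST, the LCA of p=10, q=30 is the first node v on the
root-to-leaf path with p <= v <= q (go left if both < v, right if both > v).
Walk from root:
  at 23: 10 <= 23 <= 30, this is the LCA
LCA = 23


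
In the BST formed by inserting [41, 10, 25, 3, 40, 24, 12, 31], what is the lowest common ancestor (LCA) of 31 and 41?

Tree insertion order: [41, 10, 25, 3, 40, 24, 12, 31]
Tree (level-order array): [41, 10, None, 3, 25, None, None, 24, 40, 12, None, 31]
In a BST, the LCA of p=31, q=41 is the first node v on the
root-to-leaf path with p <= v <= q (go left if both < v, right if both > v).
Walk from root:
  at 41: 31 <= 41 <= 41, this is the LCA
LCA = 41


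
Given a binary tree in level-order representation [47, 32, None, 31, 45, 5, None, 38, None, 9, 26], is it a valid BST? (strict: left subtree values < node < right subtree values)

Level-order array: [47, 32, None, 31, 45, 5, None, 38, None, 9, 26]
Validate using subtree bounds (lo, hi): at each node, require lo < value < hi,
then recurse left with hi=value and right with lo=value.
Preorder trace (stopping at first violation):
  at node 47 with bounds (-inf, +inf): OK
  at node 32 with bounds (-inf, 47): OK
  at node 31 with bounds (-inf, 32): OK
  at node 5 with bounds (-inf, 31): OK
  at node 9 with bounds (-inf, 5): VIOLATION
Node 9 violates its bound: not (-inf < 9 < 5).
Result: Not a valid BST


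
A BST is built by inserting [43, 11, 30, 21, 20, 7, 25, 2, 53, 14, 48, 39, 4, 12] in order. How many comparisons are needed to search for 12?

Search path for 12: 43 -> 11 -> 30 -> 21 -> 20 -> 14 -> 12
Found: True
Comparisons: 7


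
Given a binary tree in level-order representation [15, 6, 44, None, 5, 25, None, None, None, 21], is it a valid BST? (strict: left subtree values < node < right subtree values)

Level-order array: [15, 6, 44, None, 5, 25, None, None, None, 21]
Validate using subtree bounds (lo, hi): at each node, require lo < value < hi,
then recurse left with hi=value and right with lo=value.
Preorder trace (stopping at first violation):
  at node 15 with bounds (-inf, +inf): OK
  at node 6 with bounds (-inf, 15): OK
  at node 5 with bounds (6, 15): VIOLATION
Node 5 violates its bound: not (6 < 5 < 15).
Result: Not a valid BST


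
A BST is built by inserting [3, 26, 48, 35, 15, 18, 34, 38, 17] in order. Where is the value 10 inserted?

Starting tree (level order): [3, None, 26, 15, 48, None, 18, 35, None, 17, None, 34, 38]
Insertion path: 3 -> 26 -> 15
Result: insert 10 as left child of 15
Final tree (level order): [3, None, 26, 15, 48, 10, 18, 35, None, None, None, 17, None, 34, 38]


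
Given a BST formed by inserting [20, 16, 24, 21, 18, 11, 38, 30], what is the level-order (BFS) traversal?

Tree insertion order: [20, 16, 24, 21, 18, 11, 38, 30]
Tree (level-order array): [20, 16, 24, 11, 18, 21, 38, None, None, None, None, None, None, 30]
BFS from the root, enqueuing left then right child of each popped node:
  queue [20] -> pop 20, enqueue [16, 24], visited so far: [20]
  queue [16, 24] -> pop 16, enqueue [11, 18], visited so far: [20, 16]
  queue [24, 11, 18] -> pop 24, enqueue [21, 38], visited so far: [20, 16, 24]
  queue [11, 18, 21, 38] -> pop 11, enqueue [none], visited so far: [20, 16, 24, 11]
  queue [18, 21, 38] -> pop 18, enqueue [none], visited so far: [20, 16, 24, 11, 18]
  queue [21, 38] -> pop 21, enqueue [none], visited so far: [20, 16, 24, 11, 18, 21]
  queue [38] -> pop 38, enqueue [30], visited so far: [20, 16, 24, 11, 18, 21, 38]
  queue [30] -> pop 30, enqueue [none], visited so far: [20, 16, 24, 11, 18, 21, 38, 30]
Result: [20, 16, 24, 11, 18, 21, 38, 30]


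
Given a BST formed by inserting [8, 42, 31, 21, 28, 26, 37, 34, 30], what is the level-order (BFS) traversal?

Tree insertion order: [8, 42, 31, 21, 28, 26, 37, 34, 30]
Tree (level-order array): [8, None, 42, 31, None, 21, 37, None, 28, 34, None, 26, 30]
BFS from the root, enqueuing left then right child of each popped node:
  queue [8] -> pop 8, enqueue [42], visited so far: [8]
  queue [42] -> pop 42, enqueue [31], visited so far: [8, 42]
  queue [31] -> pop 31, enqueue [21, 37], visited so far: [8, 42, 31]
  queue [21, 37] -> pop 21, enqueue [28], visited so far: [8, 42, 31, 21]
  queue [37, 28] -> pop 37, enqueue [34], visited so far: [8, 42, 31, 21, 37]
  queue [28, 34] -> pop 28, enqueue [26, 30], visited so far: [8, 42, 31, 21, 37, 28]
  queue [34, 26, 30] -> pop 34, enqueue [none], visited so far: [8, 42, 31, 21, 37, 28, 34]
  queue [26, 30] -> pop 26, enqueue [none], visited so far: [8, 42, 31, 21, 37, 28, 34, 26]
  queue [30] -> pop 30, enqueue [none], visited so far: [8, 42, 31, 21, 37, 28, 34, 26, 30]
Result: [8, 42, 31, 21, 37, 28, 34, 26, 30]


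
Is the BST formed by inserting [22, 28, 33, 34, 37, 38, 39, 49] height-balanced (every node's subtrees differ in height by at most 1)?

Tree (level-order array): [22, None, 28, None, 33, None, 34, None, 37, None, 38, None, 39, None, 49]
Definition: a tree is height-balanced if, at every node, |h(left) - h(right)| <= 1 (empty subtree has height -1).
Bottom-up per-node check:
  node 49: h_left=-1, h_right=-1, diff=0 [OK], height=0
  node 39: h_left=-1, h_right=0, diff=1 [OK], height=1
  node 38: h_left=-1, h_right=1, diff=2 [FAIL (|-1-1|=2 > 1)], height=2
  node 37: h_left=-1, h_right=2, diff=3 [FAIL (|-1-2|=3 > 1)], height=3
  node 34: h_left=-1, h_right=3, diff=4 [FAIL (|-1-3|=4 > 1)], height=4
  node 33: h_left=-1, h_right=4, diff=5 [FAIL (|-1-4|=5 > 1)], height=5
  node 28: h_left=-1, h_right=5, diff=6 [FAIL (|-1-5|=6 > 1)], height=6
  node 22: h_left=-1, h_right=6, diff=7 [FAIL (|-1-6|=7 > 1)], height=7
Node 38 violates the condition: |-1 - 1| = 2 > 1.
Result: Not balanced


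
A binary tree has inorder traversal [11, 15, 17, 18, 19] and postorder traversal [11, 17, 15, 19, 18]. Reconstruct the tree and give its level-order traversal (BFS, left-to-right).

Inorder:   [11, 15, 17, 18, 19]
Postorder: [11, 17, 15, 19, 18]
Algorithm: postorder visits root last, so walk postorder right-to-left;
each value is the root of the current inorder slice — split it at that
value, recurse on the right subtree first, then the left.
Recursive splits:
  root=18; inorder splits into left=[11, 15, 17], right=[19]
  root=19; inorder splits into left=[], right=[]
  root=15; inorder splits into left=[11], right=[17]
  root=17; inorder splits into left=[], right=[]
  root=11; inorder splits into left=[], right=[]
Reconstructed level-order: [18, 15, 19, 11, 17]


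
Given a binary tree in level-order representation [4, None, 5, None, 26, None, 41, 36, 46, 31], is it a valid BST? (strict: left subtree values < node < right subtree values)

Level-order array: [4, None, 5, None, 26, None, 41, 36, 46, 31]
Validate using subtree bounds (lo, hi): at each node, require lo < value < hi,
then recurse left with hi=value and right with lo=value.
Preorder trace (stopping at first violation):
  at node 4 with bounds (-inf, +inf): OK
  at node 5 with bounds (4, +inf): OK
  at node 26 with bounds (5, +inf): OK
  at node 41 with bounds (26, +inf): OK
  at node 36 with bounds (26, 41): OK
  at node 31 with bounds (26, 36): OK
  at node 46 with bounds (41, +inf): OK
No violation found at any node.
Result: Valid BST


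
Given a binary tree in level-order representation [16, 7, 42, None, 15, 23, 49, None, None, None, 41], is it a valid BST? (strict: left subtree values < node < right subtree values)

Level-order array: [16, 7, 42, None, 15, 23, 49, None, None, None, 41]
Validate using subtree bounds (lo, hi): at each node, require lo < value < hi,
then recurse left with hi=value and right with lo=value.
Preorder trace (stopping at first violation):
  at node 16 with bounds (-inf, +inf): OK
  at node 7 with bounds (-inf, 16): OK
  at node 15 with bounds (7, 16): OK
  at node 42 with bounds (16, +inf): OK
  at node 23 with bounds (16, 42): OK
  at node 41 with bounds (23, 42): OK
  at node 49 with bounds (42, +inf): OK
No violation found at any node.
Result: Valid BST


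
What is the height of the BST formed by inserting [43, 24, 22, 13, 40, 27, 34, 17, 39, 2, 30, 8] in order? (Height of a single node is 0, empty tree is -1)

Insertion order: [43, 24, 22, 13, 40, 27, 34, 17, 39, 2, 30, 8]
Tree (level-order array): [43, 24, None, 22, 40, 13, None, 27, None, 2, 17, None, 34, None, 8, None, None, 30, 39]
Compute height bottom-up (empty subtree = -1):
  height(8) = 1 + max(-1, -1) = 0
  height(2) = 1 + max(-1, 0) = 1
  height(17) = 1 + max(-1, -1) = 0
  height(13) = 1 + max(1, 0) = 2
  height(22) = 1 + max(2, -1) = 3
  height(30) = 1 + max(-1, -1) = 0
  height(39) = 1 + max(-1, -1) = 0
  height(34) = 1 + max(0, 0) = 1
  height(27) = 1 + max(-1, 1) = 2
  height(40) = 1 + max(2, -1) = 3
  height(24) = 1 + max(3, 3) = 4
  height(43) = 1 + max(4, -1) = 5
Height = 5


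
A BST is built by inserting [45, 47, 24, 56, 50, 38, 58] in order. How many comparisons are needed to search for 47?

Search path for 47: 45 -> 47
Found: True
Comparisons: 2


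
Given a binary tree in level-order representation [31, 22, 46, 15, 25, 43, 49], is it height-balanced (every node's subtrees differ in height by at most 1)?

Tree (level-order array): [31, 22, 46, 15, 25, 43, 49]
Definition: a tree is height-balanced if, at every node, |h(left) - h(right)| <= 1 (empty subtree has height -1).
Bottom-up per-node check:
  node 15: h_left=-1, h_right=-1, diff=0 [OK], height=0
  node 25: h_left=-1, h_right=-1, diff=0 [OK], height=0
  node 22: h_left=0, h_right=0, diff=0 [OK], height=1
  node 43: h_left=-1, h_right=-1, diff=0 [OK], height=0
  node 49: h_left=-1, h_right=-1, diff=0 [OK], height=0
  node 46: h_left=0, h_right=0, diff=0 [OK], height=1
  node 31: h_left=1, h_right=1, diff=0 [OK], height=2
All nodes satisfy the balance condition.
Result: Balanced


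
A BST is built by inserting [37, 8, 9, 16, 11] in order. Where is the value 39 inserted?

Starting tree (level order): [37, 8, None, None, 9, None, 16, 11]
Insertion path: 37
Result: insert 39 as right child of 37
Final tree (level order): [37, 8, 39, None, 9, None, None, None, 16, 11]


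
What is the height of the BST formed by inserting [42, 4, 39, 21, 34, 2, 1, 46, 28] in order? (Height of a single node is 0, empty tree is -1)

Insertion order: [42, 4, 39, 21, 34, 2, 1, 46, 28]
Tree (level-order array): [42, 4, 46, 2, 39, None, None, 1, None, 21, None, None, None, None, 34, 28]
Compute height bottom-up (empty subtree = -1):
  height(1) = 1 + max(-1, -1) = 0
  height(2) = 1 + max(0, -1) = 1
  height(28) = 1 + max(-1, -1) = 0
  height(34) = 1 + max(0, -1) = 1
  height(21) = 1 + max(-1, 1) = 2
  height(39) = 1 + max(2, -1) = 3
  height(4) = 1 + max(1, 3) = 4
  height(46) = 1 + max(-1, -1) = 0
  height(42) = 1 + max(4, 0) = 5
Height = 5


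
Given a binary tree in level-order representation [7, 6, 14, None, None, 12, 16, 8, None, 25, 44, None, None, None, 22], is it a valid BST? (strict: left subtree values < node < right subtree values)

Level-order array: [7, 6, 14, None, None, 12, 16, 8, None, 25, 44, None, None, None, 22]
Validate using subtree bounds (lo, hi): at each node, require lo < value < hi,
then recurse left with hi=value and right with lo=value.
Preorder trace (stopping at first violation):
  at node 7 with bounds (-inf, +inf): OK
  at node 6 with bounds (-inf, 7): OK
  at node 14 with bounds (7, +inf): OK
  at node 12 with bounds (7, 14): OK
  at node 8 with bounds (7, 12): OK
  at node 16 with bounds (14, +inf): OK
  at node 25 with bounds (14, 16): VIOLATION
Node 25 violates its bound: not (14 < 25 < 16).
Result: Not a valid BST


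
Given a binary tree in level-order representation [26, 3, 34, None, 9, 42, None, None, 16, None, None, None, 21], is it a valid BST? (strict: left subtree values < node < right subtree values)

Level-order array: [26, 3, 34, None, 9, 42, None, None, 16, None, None, None, 21]
Validate using subtree bounds (lo, hi): at each node, require lo < value < hi,
then recurse left with hi=value and right with lo=value.
Preorder trace (stopping at first violation):
  at node 26 with bounds (-inf, +inf): OK
  at node 3 with bounds (-inf, 26): OK
  at node 9 with bounds (3, 26): OK
  at node 16 with bounds (9, 26): OK
  at node 21 with bounds (16, 26): OK
  at node 34 with bounds (26, +inf): OK
  at node 42 with bounds (26, 34): VIOLATION
Node 42 violates its bound: not (26 < 42 < 34).
Result: Not a valid BST


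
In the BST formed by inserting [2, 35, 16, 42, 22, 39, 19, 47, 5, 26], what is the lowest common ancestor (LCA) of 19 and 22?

Tree insertion order: [2, 35, 16, 42, 22, 39, 19, 47, 5, 26]
Tree (level-order array): [2, None, 35, 16, 42, 5, 22, 39, 47, None, None, 19, 26]
In a BST, the LCA of p=19, q=22 is the first node v on the
root-to-leaf path with p <= v <= q (go left if both < v, right if both > v).
Walk from root:
  at 2: both 19 and 22 > 2, go right
  at 35: both 19 and 22 < 35, go left
  at 16: both 19 and 22 > 16, go right
  at 22: 19 <= 22 <= 22, this is the LCA
LCA = 22


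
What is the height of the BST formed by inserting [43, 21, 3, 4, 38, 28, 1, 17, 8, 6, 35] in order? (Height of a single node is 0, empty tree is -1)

Insertion order: [43, 21, 3, 4, 38, 28, 1, 17, 8, 6, 35]
Tree (level-order array): [43, 21, None, 3, 38, 1, 4, 28, None, None, None, None, 17, None, 35, 8, None, None, None, 6]
Compute height bottom-up (empty subtree = -1):
  height(1) = 1 + max(-1, -1) = 0
  height(6) = 1 + max(-1, -1) = 0
  height(8) = 1 + max(0, -1) = 1
  height(17) = 1 + max(1, -1) = 2
  height(4) = 1 + max(-1, 2) = 3
  height(3) = 1 + max(0, 3) = 4
  height(35) = 1 + max(-1, -1) = 0
  height(28) = 1 + max(-1, 0) = 1
  height(38) = 1 + max(1, -1) = 2
  height(21) = 1 + max(4, 2) = 5
  height(43) = 1 + max(5, -1) = 6
Height = 6


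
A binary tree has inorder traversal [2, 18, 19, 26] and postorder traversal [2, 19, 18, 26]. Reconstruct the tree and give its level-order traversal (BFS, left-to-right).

Inorder:   [2, 18, 19, 26]
Postorder: [2, 19, 18, 26]
Algorithm: postorder visits root last, so walk postorder right-to-left;
each value is the root of the current inorder slice — split it at that
value, recurse on the right subtree first, then the left.
Recursive splits:
  root=26; inorder splits into left=[2, 18, 19], right=[]
  root=18; inorder splits into left=[2], right=[19]
  root=19; inorder splits into left=[], right=[]
  root=2; inorder splits into left=[], right=[]
Reconstructed level-order: [26, 18, 2, 19]


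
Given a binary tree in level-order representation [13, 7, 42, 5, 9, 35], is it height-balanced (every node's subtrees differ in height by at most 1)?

Tree (level-order array): [13, 7, 42, 5, 9, 35]
Definition: a tree is height-balanced if, at every node, |h(left) - h(right)| <= 1 (empty subtree has height -1).
Bottom-up per-node check:
  node 5: h_left=-1, h_right=-1, diff=0 [OK], height=0
  node 9: h_left=-1, h_right=-1, diff=0 [OK], height=0
  node 7: h_left=0, h_right=0, diff=0 [OK], height=1
  node 35: h_left=-1, h_right=-1, diff=0 [OK], height=0
  node 42: h_left=0, h_right=-1, diff=1 [OK], height=1
  node 13: h_left=1, h_right=1, diff=0 [OK], height=2
All nodes satisfy the balance condition.
Result: Balanced


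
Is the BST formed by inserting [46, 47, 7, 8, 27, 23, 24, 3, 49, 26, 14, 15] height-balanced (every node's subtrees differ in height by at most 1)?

Tree (level-order array): [46, 7, 47, 3, 8, None, 49, None, None, None, 27, None, None, 23, None, 14, 24, None, 15, None, 26]
Definition: a tree is height-balanced if, at every node, |h(left) - h(right)| <= 1 (empty subtree has height -1).
Bottom-up per-node check:
  node 3: h_left=-1, h_right=-1, diff=0 [OK], height=0
  node 15: h_left=-1, h_right=-1, diff=0 [OK], height=0
  node 14: h_left=-1, h_right=0, diff=1 [OK], height=1
  node 26: h_left=-1, h_right=-1, diff=0 [OK], height=0
  node 24: h_left=-1, h_right=0, diff=1 [OK], height=1
  node 23: h_left=1, h_right=1, diff=0 [OK], height=2
  node 27: h_left=2, h_right=-1, diff=3 [FAIL (|2--1|=3 > 1)], height=3
  node 8: h_left=-1, h_right=3, diff=4 [FAIL (|-1-3|=4 > 1)], height=4
  node 7: h_left=0, h_right=4, diff=4 [FAIL (|0-4|=4 > 1)], height=5
  node 49: h_left=-1, h_right=-1, diff=0 [OK], height=0
  node 47: h_left=-1, h_right=0, diff=1 [OK], height=1
  node 46: h_left=5, h_right=1, diff=4 [FAIL (|5-1|=4 > 1)], height=6
Node 27 violates the condition: |2 - -1| = 3 > 1.
Result: Not balanced


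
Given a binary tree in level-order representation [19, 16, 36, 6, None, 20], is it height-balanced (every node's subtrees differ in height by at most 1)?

Tree (level-order array): [19, 16, 36, 6, None, 20]
Definition: a tree is height-balanced if, at every node, |h(left) - h(right)| <= 1 (empty subtree has height -1).
Bottom-up per-node check:
  node 6: h_left=-1, h_right=-1, diff=0 [OK], height=0
  node 16: h_left=0, h_right=-1, diff=1 [OK], height=1
  node 20: h_left=-1, h_right=-1, diff=0 [OK], height=0
  node 36: h_left=0, h_right=-1, diff=1 [OK], height=1
  node 19: h_left=1, h_right=1, diff=0 [OK], height=2
All nodes satisfy the balance condition.
Result: Balanced


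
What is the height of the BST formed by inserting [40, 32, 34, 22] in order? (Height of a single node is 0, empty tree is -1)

Insertion order: [40, 32, 34, 22]
Tree (level-order array): [40, 32, None, 22, 34]
Compute height bottom-up (empty subtree = -1):
  height(22) = 1 + max(-1, -1) = 0
  height(34) = 1 + max(-1, -1) = 0
  height(32) = 1 + max(0, 0) = 1
  height(40) = 1 + max(1, -1) = 2
Height = 2


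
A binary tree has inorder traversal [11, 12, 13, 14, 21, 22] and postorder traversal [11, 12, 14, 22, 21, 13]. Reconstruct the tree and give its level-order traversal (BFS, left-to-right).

Inorder:   [11, 12, 13, 14, 21, 22]
Postorder: [11, 12, 14, 22, 21, 13]
Algorithm: postorder visits root last, so walk postorder right-to-left;
each value is the root of the current inorder slice — split it at that
value, recurse on the right subtree first, then the left.
Recursive splits:
  root=13; inorder splits into left=[11, 12], right=[14, 21, 22]
  root=21; inorder splits into left=[14], right=[22]
  root=22; inorder splits into left=[], right=[]
  root=14; inorder splits into left=[], right=[]
  root=12; inorder splits into left=[11], right=[]
  root=11; inorder splits into left=[], right=[]
Reconstructed level-order: [13, 12, 21, 11, 14, 22]


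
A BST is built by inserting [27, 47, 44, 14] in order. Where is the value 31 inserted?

Starting tree (level order): [27, 14, 47, None, None, 44]
Insertion path: 27 -> 47 -> 44
Result: insert 31 as left child of 44
Final tree (level order): [27, 14, 47, None, None, 44, None, 31]


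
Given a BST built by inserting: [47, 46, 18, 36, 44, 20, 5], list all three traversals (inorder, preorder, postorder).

Tree insertion order: [47, 46, 18, 36, 44, 20, 5]
Tree (level-order array): [47, 46, None, 18, None, 5, 36, None, None, 20, 44]
Inorder (L, root, R): [5, 18, 20, 36, 44, 46, 47]
Preorder (root, L, R): [47, 46, 18, 5, 36, 20, 44]
Postorder (L, R, root): [5, 20, 44, 36, 18, 46, 47]


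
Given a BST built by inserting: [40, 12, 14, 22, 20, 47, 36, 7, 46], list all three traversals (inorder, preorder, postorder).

Tree insertion order: [40, 12, 14, 22, 20, 47, 36, 7, 46]
Tree (level-order array): [40, 12, 47, 7, 14, 46, None, None, None, None, 22, None, None, 20, 36]
Inorder (L, root, R): [7, 12, 14, 20, 22, 36, 40, 46, 47]
Preorder (root, L, R): [40, 12, 7, 14, 22, 20, 36, 47, 46]
Postorder (L, R, root): [7, 20, 36, 22, 14, 12, 46, 47, 40]


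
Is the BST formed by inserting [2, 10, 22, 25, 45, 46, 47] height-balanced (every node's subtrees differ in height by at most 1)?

Tree (level-order array): [2, None, 10, None, 22, None, 25, None, 45, None, 46, None, 47]
Definition: a tree is height-balanced if, at every node, |h(left) - h(right)| <= 1 (empty subtree has height -1).
Bottom-up per-node check:
  node 47: h_left=-1, h_right=-1, diff=0 [OK], height=0
  node 46: h_left=-1, h_right=0, diff=1 [OK], height=1
  node 45: h_left=-1, h_right=1, diff=2 [FAIL (|-1-1|=2 > 1)], height=2
  node 25: h_left=-1, h_right=2, diff=3 [FAIL (|-1-2|=3 > 1)], height=3
  node 22: h_left=-1, h_right=3, diff=4 [FAIL (|-1-3|=4 > 1)], height=4
  node 10: h_left=-1, h_right=4, diff=5 [FAIL (|-1-4|=5 > 1)], height=5
  node 2: h_left=-1, h_right=5, diff=6 [FAIL (|-1-5|=6 > 1)], height=6
Node 45 violates the condition: |-1 - 1| = 2 > 1.
Result: Not balanced


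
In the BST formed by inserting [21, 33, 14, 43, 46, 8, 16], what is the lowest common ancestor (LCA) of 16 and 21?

Tree insertion order: [21, 33, 14, 43, 46, 8, 16]
Tree (level-order array): [21, 14, 33, 8, 16, None, 43, None, None, None, None, None, 46]
In a BST, the LCA of p=16, q=21 is the first node v on the
root-to-leaf path with p <= v <= q (go left if both < v, right if both > v).
Walk from root:
  at 21: 16 <= 21 <= 21, this is the LCA
LCA = 21


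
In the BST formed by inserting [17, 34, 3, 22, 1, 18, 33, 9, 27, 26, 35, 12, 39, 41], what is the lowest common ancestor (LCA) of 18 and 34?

Tree insertion order: [17, 34, 3, 22, 1, 18, 33, 9, 27, 26, 35, 12, 39, 41]
Tree (level-order array): [17, 3, 34, 1, 9, 22, 35, None, None, None, 12, 18, 33, None, 39, None, None, None, None, 27, None, None, 41, 26]
In a BST, the LCA of p=18, q=34 is the first node v on the
root-to-leaf path with p <= v <= q (go left if both < v, right if both > v).
Walk from root:
  at 17: both 18 and 34 > 17, go right
  at 34: 18 <= 34 <= 34, this is the LCA
LCA = 34


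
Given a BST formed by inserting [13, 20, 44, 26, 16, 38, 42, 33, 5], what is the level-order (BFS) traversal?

Tree insertion order: [13, 20, 44, 26, 16, 38, 42, 33, 5]
Tree (level-order array): [13, 5, 20, None, None, 16, 44, None, None, 26, None, None, 38, 33, 42]
BFS from the root, enqueuing left then right child of each popped node:
  queue [13] -> pop 13, enqueue [5, 20], visited so far: [13]
  queue [5, 20] -> pop 5, enqueue [none], visited so far: [13, 5]
  queue [20] -> pop 20, enqueue [16, 44], visited so far: [13, 5, 20]
  queue [16, 44] -> pop 16, enqueue [none], visited so far: [13, 5, 20, 16]
  queue [44] -> pop 44, enqueue [26], visited so far: [13, 5, 20, 16, 44]
  queue [26] -> pop 26, enqueue [38], visited so far: [13, 5, 20, 16, 44, 26]
  queue [38] -> pop 38, enqueue [33, 42], visited so far: [13, 5, 20, 16, 44, 26, 38]
  queue [33, 42] -> pop 33, enqueue [none], visited so far: [13, 5, 20, 16, 44, 26, 38, 33]
  queue [42] -> pop 42, enqueue [none], visited so far: [13, 5, 20, 16, 44, 26, 38, 33, 42]
Result: [13, 5, 20, 16, 44, 26, 38, 33, 42]


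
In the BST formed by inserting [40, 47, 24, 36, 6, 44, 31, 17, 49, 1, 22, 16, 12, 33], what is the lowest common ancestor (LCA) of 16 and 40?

Tree insertion order: [40, 47, 24, 36, 6, 44, 31, 17, 49, 1, 22, 16, 12, 33]
Tree (level-order array): [40, 24, 47, 6, 36, 44, 49, 1, 17, 31, None, None, None, None, None, None, None, 16, 22, None, 33, 12]
In a BST, the LCA of p=16, q=40 is the first node v on the
root-to-leaf path with p <= v <= q (go left if both < v, right if both > v).
Walk from root:
  at 40: 16 <= 40 <= 40, this is the LCA
LCA = 40


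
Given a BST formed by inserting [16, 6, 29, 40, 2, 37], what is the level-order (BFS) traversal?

Tree insertion order: [16, 6, 29, 40, 2, 37]
Tree (level-order array): [16, 6, 29, 2, None, None, 40, None, None, 37]
BFS from the root, enqueuing left then right child of each popped node:
  queue [16] -> pop 16, enqueue [6, 29], visited so far: [16]
  queue [6, 29] -> pop 6, enqueue [2], visited so far: [16, 6]
  queue [29, 2] -> pop 29, enqueue [40], visited so far: [16, 6, 29]
  queue [2, 40] -> pop 2, enqueue [none], visited so far: [16, 6, 29, 2]
  queue [40] -> pop 40, enqueue [37], visited so far: [16, 6, 29, 2, 40]
  queue [37] -> pop 37, enqueue [none], visited so far: [16, 6, 29, 2, 40, 37]
Result: [16, 6, 29, 2, 40, 37]


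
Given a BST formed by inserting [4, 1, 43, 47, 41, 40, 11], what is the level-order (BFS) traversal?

Tree insertion order: [4, 1, 43, 47, 41, 40, 11]
Tree (level-order array): [4, 1, 43, None, None, 41, 47, 40, None, None, None, 11]
BFS from the root, enqueuing left then right child of each popped node:
  queue [4] -> pop 4, enqueue [1, 43], visited so far: [4]
  queue [1, 43] -> pop 1, enqueue [none], visited so far: [4, 1]
  queue [43] -> pop 43, enqueue [41, 47], visited so far: [4, 1, 43]
  queue [41, 47] -> pop 41, enqueue [40], visited so far: [4, 1, 43, 41]
  queue [47, 40] -> pop 47, enqueue [none], visited so far: [4, 1, 43, 41, 47]
  queue [40] -> pop 40, enqueue [11], visited so far: [4, 1, 43, 41, 47, 40]
  queue [11] -> pop 11, enqueue [none], visited so far: [4, 1, 43, 41, 47, 40, 11]
Result: [4, 1, 43, 41, 47, 40, 11]


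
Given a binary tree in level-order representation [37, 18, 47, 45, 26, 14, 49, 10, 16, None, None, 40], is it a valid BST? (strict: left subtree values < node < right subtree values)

Level-order array: [37, 18, 47, 45, 26, 14, 49, 10, 16, None, None, 40]
Validate using subtree bounds (lo, hi): at each node, require lo < value < hi,
then recurse left with hi=value and right with lo=value.
Preorder trace (stopping at first violation):
  at node 37 with bounds (-inf, +inf): OK
  at node 18 with bounds (-inf, 37): OK
  at node 45 with bounds (-inf, 18): VIOLATION
Node 45 violates its bound: not (-inf < 45 < 18).
Result: Not a valid BST


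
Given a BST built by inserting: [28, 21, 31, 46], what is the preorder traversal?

Tree insertion order: [28, 21, 31, 46]
Tree (level-order array): [28, 21, 31, None, None, None, 46]
Preorder traversal: [28, 21, 31, 46]


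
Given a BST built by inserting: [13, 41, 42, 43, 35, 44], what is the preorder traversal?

Tree insertion order: [13, 41, 42, 43, 35, 44]
Tree (level-order array): [13, None, 41, 35, 42, None, None, None, 43, None, 44]
Preorder traversal: [13, 41, 35, 42, 43, 44]


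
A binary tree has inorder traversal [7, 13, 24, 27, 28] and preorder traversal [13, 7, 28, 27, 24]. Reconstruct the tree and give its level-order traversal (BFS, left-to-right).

Inorder:  [7, 13, 24, 27, 28]
Preorder: [13, 7, 28, 27, 24]
Algorithm: preorder visits root first, so consume preorder in order;
for each root, split the current inorder slice at that value into
left-subtree inorder and right-subtree inorder, then recurse.
Recursive splits:
  root=13; inorder splits into left=[7], right=[24, 27, 28]
  root=7; inorder splits into left=[], right=[]
  root=28; inorder splits into left=[24, 27], right=[]
  root=27; inorder splits into left=[24], right=[]
  root=24; inorder splits into left=[], right=[]
Reconstructed level-order: [13, 7, 28, 27, 24]


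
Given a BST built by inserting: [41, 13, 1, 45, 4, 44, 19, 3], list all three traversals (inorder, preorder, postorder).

Tree insertion order: [41, 13, 1, 45, 4, 44, 19, 3]
Tree (level-order array): [41, 13, 45, 1, 19, 44, None, None, 4, None, None, None, None, 3]
Inorder (L, root, R): [1, 3, 4, 13, 19, 41, 44, 45]
Preorder (root, L, R): [41, 13, 1, 4, 3, 19, 45, 44]
Postorder (L, R, root): [3, 4, 1, 19, 13, 44, 45, 41]


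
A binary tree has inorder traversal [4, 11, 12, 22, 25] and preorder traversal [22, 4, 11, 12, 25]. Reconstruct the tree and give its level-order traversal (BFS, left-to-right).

Inorder:  [4, 11, 12, 22, 25]
Preorder: [22, 4, 11, 12, 25]
Algorithm: preorder visits root first, so consume preorder in order;
for each root, split the current inorder slice at that value into
left-subtree inorder and right-subtree inorder, then recurse.
Recursive splits:
  root=22; inorder splits into left=[4, 11, 12], right=[25]
  root=4; inorder splits into left=[], right=[11, 12]
  root=11; inorder splits into left=[], right=[12]
  root=12; inorder splits into left=[], right=[]
  root=25; inorder splits into left=[], right=[]
Reconstructed level-order: [22, 4, 25, 11, 12]


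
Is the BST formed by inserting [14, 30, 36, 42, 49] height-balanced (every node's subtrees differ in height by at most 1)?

Tree (level-order array): [14, None, 30, None, 36, None, 42, None, 49]
Definition: a tree is height-balanced if, at every node, |h(left) - h(right)| <= 1 (empty subtree has height -1).
Bottom-up per-node check:
  node 49: h_left=-1, h_right=-1, diff=0 [OK], height=0
  node 42: h_left=-1, h_right=0, diff=1 [OK], height=1
  node 36: h_left=-1, h_right=1, diff=2 [FAIL (|-1-1|=2 > 1)], height=2
  node 30: h_left=-1, h_right=2, diff=3 [FAIL (|-1-2|=3 > 1)], height=3
  node 14: h_left=-1, h_right=3, diff=4 [FAIL (|-1-3|=4 > 1)], height=4
Node 36 violates the condition: |-1 - 1| = 2 > 1.
Result: Not balanced


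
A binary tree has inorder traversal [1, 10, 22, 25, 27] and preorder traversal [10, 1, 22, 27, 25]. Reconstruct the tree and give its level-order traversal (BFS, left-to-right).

Inorder:  [1, 10, 22, 25, 27]
Preorder: [10, 1, 22, 27, 25]
Algorithm: preorder visits root first, so consume preorder in order;
for each root, split the current inorder slice at that value into
left-subtree inorder and right-subtree inorder, then recurse.
Recursive splits:
  root=10; inorder splits into left=[1], right=[22, 25, 27]
  root=1; inorder splits into left=[], right=[]
  root=22; inorder splits into left=[], right=[25, 27]
  root=27; inorder splits into left=[25], right=[]
  root=25; inorder splits into left=[], right=[]
Reconstructed level-order: [10, 1, 22, 27, 25]
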